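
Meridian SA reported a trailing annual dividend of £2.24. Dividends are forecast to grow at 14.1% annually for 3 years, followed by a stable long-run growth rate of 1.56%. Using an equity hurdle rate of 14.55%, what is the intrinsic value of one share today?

Two-stage DDM. Project D₁…D_3 at 0.141, terminal growth 0.0156, discount at r = 0.1455.
D_1 = 2.5558
D_2 = 2.9162
D_3 = 3.3274
Terminal value at t=3: TV = D_4/(r−g) = 3.3793/(0.1455−0.0156) = 26.0147
P₀ = 2.5558/(1+0.1455)^1 + 2.9162/(1+0.1455)^2 + 3.3274/(1+0.1455)^3 + 26.0147/(1+0.1455)^3 = 23.9748

£23.97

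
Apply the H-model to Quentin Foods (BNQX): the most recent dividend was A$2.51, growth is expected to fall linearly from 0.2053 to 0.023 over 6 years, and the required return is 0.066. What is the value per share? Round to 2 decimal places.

A$91.64

H-model: P₀ = D₀[(1+g_L) + H(g_S−g_L)]/(r−g_L), with H = 6/2 = 3.
P₀ = 2.51 × [(1+0.023) + 3×(0.2053−0.023)] / (0.066−0.023)
   = 2.51 × 1.5699 / 0.043 = 91.6383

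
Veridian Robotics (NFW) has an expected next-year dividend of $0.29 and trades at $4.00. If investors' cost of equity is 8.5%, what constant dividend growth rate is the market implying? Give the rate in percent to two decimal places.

From P₀ = D₁/(r − g), the implied growth is g = r − D₁/P₀.
g = 0.085 − 0.29/4.00 = 0.085 − 0.07250 = 0.01250

1.25%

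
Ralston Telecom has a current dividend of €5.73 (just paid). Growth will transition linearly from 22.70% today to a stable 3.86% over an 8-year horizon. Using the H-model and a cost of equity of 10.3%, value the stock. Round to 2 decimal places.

H-model: P₀ = D₀[(1+g_L) + H(g_S−g_L)]/(r−g_L), with H = 8/2 = 4.
P₀ = 5.73 × [(1+0.0386) + 4×(0.227−0.0386)] / (0.103−0.0386)
   = 5.73 × 1.7922 / 0.0644 = 159.4613

€159.46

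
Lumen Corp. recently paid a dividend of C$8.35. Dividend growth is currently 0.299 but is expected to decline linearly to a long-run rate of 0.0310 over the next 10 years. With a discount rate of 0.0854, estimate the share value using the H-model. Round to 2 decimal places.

C$363.93

H-model: P₀ = D₀[(1+g_L) + H(g_S−g_L)]/(r−g_L), with H = 10/2 = 5.
P₀ = 8.35 × [(1+0.031) + 5×(0.299−0.031)] / (0.0854−0.031)
   = 8.35 × 2.3710 / 0.0544 = 363.9311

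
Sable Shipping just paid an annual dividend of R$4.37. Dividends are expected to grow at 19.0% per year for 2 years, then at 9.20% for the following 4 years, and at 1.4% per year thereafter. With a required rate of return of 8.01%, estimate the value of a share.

R$116.95

Three-stage DDM. Project D₁…D_6; terminal Gordon value at t=6 with g = 0.014; discount at r = 0.0801.
D_1 = 5.2003
D_2 = 6.1884
D_3 = 6.7577
D_4 = 7.3794
D_5 = 8.0583
D_6 = 8.7997
TV_6 = 8.9229/(0.0801−0.014) = 134.9903
P₀ = Σ Dₜ/(1+r)ᵗ + TV_6/(1+r)^6 = 116.9477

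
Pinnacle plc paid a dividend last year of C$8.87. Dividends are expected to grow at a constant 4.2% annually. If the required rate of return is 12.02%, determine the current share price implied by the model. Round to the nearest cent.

Gordon growth model: P₀ = D₁/(r − g). D₁ = 8.87 × (1 + 0.042) = 9.2425.
P₀ = 9.2425 / (0.1202 − 0.042) = 9.2425 / 0.0782 = 118.1910

C$118.19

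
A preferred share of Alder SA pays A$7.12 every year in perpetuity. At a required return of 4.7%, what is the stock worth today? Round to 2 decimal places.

A$151.49

Zero-growth DDM (perpetuity): P₀ = D/r = 7.12 / 0.047 = 151.4894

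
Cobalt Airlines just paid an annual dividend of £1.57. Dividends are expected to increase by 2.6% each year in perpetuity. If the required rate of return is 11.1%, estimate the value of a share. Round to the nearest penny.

£18.95

Gordon growth model: P₀ = D₁/(r − g). D₁ = 1.57 × (1 + 0.026) = 1.6108.
P₀ = 1.6108 / (0.111 − 0.026) = 1.6108 / 0.085 = 18.9508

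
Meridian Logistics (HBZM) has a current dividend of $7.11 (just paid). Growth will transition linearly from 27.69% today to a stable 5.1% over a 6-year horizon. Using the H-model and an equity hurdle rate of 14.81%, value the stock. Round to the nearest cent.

H-model: P₀ = D₀[(1+g_L) + H(g_S−g_L)]/(r−g_L), with H = 6/2 = 3.
P₀ = 7.11 × [(1+0.051) + 3×(0.2769−0.051)] / (0.1481−0.051)
   = 7.11 × 1.7287 / 0.0971 = 126.5814

$126.58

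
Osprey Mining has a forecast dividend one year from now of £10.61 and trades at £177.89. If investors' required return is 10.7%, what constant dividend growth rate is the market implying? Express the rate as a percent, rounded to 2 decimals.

From P₀ = D₁/(r − g), the implied growth is g = r − D₁/P₀.
g = 0.107 − 10.61/177.89 = 0.107 − 0.05964 = 0.04736

4.74%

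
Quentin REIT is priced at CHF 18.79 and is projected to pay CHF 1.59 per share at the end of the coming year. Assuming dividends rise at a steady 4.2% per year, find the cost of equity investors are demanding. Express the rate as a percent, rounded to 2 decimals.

Rearranging the constant-growth DDM: r = D₁/P₀ + g.
r = 1.5900 / 18.79 + 0.042 = 0.08462 + 0.042 = 0.12662

12.66%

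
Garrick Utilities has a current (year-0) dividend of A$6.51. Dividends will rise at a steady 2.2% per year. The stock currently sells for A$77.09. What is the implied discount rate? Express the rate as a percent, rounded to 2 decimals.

10.83%

Rearranging the constant-growth DDM: r = D₁/P₀ + g.
D₁ = 6.51 × (1 + 0.022) = 6.6532.
r = 6.6532 / 77.09 + 0.022 = 0.08630 + 0.022 = 0.10830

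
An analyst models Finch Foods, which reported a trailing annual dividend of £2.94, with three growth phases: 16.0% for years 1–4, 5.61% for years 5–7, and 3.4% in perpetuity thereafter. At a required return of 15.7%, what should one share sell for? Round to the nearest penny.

£38.27

Three-stage DDM. Project D₁…D_7; terminal Gordon value at t=7 with g = 0.034; discount at r = 0.157.
D_1 = 3.4104
D_2 = 3.9561
D_3 = 4.5890
D_4 = 5.3233
D_5 = 5.6219
D_6 = 5.9373
D_7 = 6.2704
TV_7 = 6.4836/(0.157−0.034) = 52.7120
P₀ = Σ Dₜ/(1+r)ᵗ + TV_7/(1+r)^7 = 38.2745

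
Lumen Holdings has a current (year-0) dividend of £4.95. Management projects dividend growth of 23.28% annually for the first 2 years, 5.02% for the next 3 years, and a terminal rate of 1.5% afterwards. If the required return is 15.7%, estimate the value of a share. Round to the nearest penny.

£54.87

Three-stage DDM. Project D₁…D_5; terminal Gordon value at t=5 with g = 0.015; discount at r = 0.157.
D_1 = 6.1024
D_2 = 7.5230
D_3 = 7.9006
D_4 = 8.2973
D_5 = 8.7138
TV_5 = 8.8445/(0.157−0.015) = 62.2851
P₀ = Σ Dₜ/(1+r)ᵗ + TV_5/(1+r)^5 = 54.8694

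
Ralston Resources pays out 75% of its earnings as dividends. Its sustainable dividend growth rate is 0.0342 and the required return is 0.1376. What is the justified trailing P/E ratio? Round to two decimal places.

7.50

Justified trailing P/E = b(1+g)/(r−g) = 0.75×(1+0.0342)/(0.1376−0.0342) = 7.5015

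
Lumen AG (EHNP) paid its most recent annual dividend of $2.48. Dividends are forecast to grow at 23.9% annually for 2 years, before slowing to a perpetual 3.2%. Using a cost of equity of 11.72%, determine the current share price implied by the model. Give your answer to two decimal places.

Two-stage DDM. Project D₁…D_2 at 0.239, terminal growth 0.032, discount at r = 0.1172.
D_1 = 3.0727
D_2 = 3.8071
Terminal value at t=2: TV = D_3/(r−g) = 3.9289/(0.1172−0.032) = 46.1142
P₀ = 3.0727/(1+0.1172)^1 + 3.8071/(1+0.1172)^2 + 46.1142/(1+0.1172)^2 = 42.7470

$42.75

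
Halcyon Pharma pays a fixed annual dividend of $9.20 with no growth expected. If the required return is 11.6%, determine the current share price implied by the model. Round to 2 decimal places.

Zero-growth DDM (perpetuity): P₀ = D/r = 9.20 / 0.116 = 79.3103

$79.31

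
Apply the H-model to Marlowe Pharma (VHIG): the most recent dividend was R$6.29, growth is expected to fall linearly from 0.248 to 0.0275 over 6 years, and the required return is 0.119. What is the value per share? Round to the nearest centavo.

R$116.11

H-model: P₀ = D₀[(1+g_L) + H(g_S−g_L)]/(r−g_L), with H = 6/2 = 3.
P₀ = 6.29 × [(1+0.0275) + 3×(0.248−0.0275)] / (0.119−0.0275)
   = 6.29 × 1.6890 / 0.0915 = 116.1072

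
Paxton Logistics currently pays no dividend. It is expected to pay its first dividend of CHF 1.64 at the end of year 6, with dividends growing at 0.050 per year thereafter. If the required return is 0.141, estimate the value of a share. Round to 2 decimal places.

CHF 9.32

Deferred-dividend DDM. At t=5 the remaining stream is a growing perpetuity with first payment D_6 = 1.64.
V_5 = D_6/(r−g) = 1.64/(0.141−0.05) = 18.0220
P₀ = V_5/(1+r)^5 = 18.0220/(1+0.141)^5 = 9.3191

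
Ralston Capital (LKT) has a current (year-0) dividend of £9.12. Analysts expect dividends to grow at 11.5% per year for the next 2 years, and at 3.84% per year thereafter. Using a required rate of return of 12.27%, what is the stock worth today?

Two-stage DDM. Project D₁…D_2 at 0.115, terminal growth 0.0384, discount at r = 0.1227.
D_1 = 10.1688
D_2 = 11.3382
Terminal value at t=2: TV = D_3/(r−g) = 11.7736/(0.1227−0.0384) = 139.6631
P₀ = 10.1688/(1+0.1227)^1 + 11.3382/(1+0.1227)^2 + 139.6631/(1+0.1227)^2 = 128.8565

£128.86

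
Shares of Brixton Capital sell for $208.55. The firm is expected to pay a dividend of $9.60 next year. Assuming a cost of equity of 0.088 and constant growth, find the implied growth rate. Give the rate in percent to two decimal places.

From P₀ = D₁/(r − g), the implied growth is g = r − D₁/P₀.
g = 0.088 − 9.60/208.55 = 0.088 − 0.04603 = 0.04197

4.20%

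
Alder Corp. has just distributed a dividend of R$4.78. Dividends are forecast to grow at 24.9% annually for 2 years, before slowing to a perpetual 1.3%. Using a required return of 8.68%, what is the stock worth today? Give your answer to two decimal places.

Two-stage DDM. Project D₁…D_2 at 0.249, terminal growth 0.013, discount at r = 0.0868.
D_1 = 5.9702
D_2 = 7.4568
Terminal value at t=2: TV = D_3/(r−g) = 7.5537/(0.0868−0.013) = 102.3542
P₀ = 5.9702/(1+0.0868)^1 + 7.4568/(1+0.0868)^2 + 102.3542/(1+0.0868)^2 = 98.4642

R$98.46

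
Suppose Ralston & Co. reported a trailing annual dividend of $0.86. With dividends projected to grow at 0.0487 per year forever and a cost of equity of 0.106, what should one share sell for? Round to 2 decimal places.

Gordon growth model: P₀ = D₁/(r − g). D₁ = 0.86 × (1 + 0.0487) = 0.9019.
P₀ = 0.9019 / (0.106 − 0.0487) = 0.9019 / 0.0573 = 15.7397

$15.74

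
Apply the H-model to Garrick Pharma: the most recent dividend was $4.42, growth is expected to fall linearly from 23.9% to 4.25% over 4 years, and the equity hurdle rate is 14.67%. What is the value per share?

H-model: P₀ = D₀[(1+g_L) + H(g_S−g_L)]/(r−g_L), with H = 4/2 = 2.
P₀ = 4.42 × [(1+0.0425) + 2×(0.239−0.0425)] / (0.1467−0.0425)
   = 4.42 × 1.4355 / 0.1042 = 60.8917

$60.89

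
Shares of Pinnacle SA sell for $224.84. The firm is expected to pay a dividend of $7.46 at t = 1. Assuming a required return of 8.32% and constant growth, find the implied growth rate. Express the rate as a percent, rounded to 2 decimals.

5.00%

From P₀ = D₁/(r − g), the implied growth is g = r − D₁/P₀.
g = 0.0832 − 7.46/224.84 = 0.0832 − 0.03318 = 0.05002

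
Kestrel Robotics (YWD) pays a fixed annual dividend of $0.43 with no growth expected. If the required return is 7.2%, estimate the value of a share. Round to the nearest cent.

Zero-growth DDM (perpetuity): P₀ = D/r = 0.43 / 0.072 = 5.9722

$5.97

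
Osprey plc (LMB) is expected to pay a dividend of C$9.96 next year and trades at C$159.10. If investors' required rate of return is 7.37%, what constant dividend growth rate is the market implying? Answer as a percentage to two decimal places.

From P₀ = D₁/(r − g), the implied growth is g = r − D₁/P₀.
g = 0.0737 − 9.96/159.10 = 0.0737 − 0.06260 = 0.01110

1.11%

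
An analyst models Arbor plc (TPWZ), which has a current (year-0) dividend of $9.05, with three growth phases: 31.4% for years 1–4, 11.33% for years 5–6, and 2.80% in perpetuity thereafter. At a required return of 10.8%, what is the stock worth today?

Three-stage DDM. Project D₁…D_6; terminal Gordon value at t=6 with g = 0.028; discount at r = 0.108.
D_1 = 11.8917
D_2 = 15.6257
D_3 = 20.5322
D_4 = 26.9793
D_5 = 30.0360
D_6 = 33.4391
TV_6 = 34.3754/(0.108−0.028) = 429.6923
P₀ = Σ Dₜ/(1+r)ᵗ + TV_6/(1+r)^6 = 324.7448

$324.74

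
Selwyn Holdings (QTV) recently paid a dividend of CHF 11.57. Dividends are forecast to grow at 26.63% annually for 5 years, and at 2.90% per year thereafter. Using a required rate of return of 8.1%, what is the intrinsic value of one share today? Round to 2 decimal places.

Two-stage DDM. Project D₁…D_5 at 0.2663, terminal growth 0.029, discount at r = 0.081.
D_1 = 14.6511
D_2 = 18.5527
D_3 = 23.4933
D_4 = 29.7495
D_5 = 37.6718
Terminal value at t=5: TV = D_6/(r−g) = 38.7643/(0.081−0.029) = 745.4670
P₀ = 14.6511/(1+0.081)^1 + 18.5527/(1+0.081)^2 + 23.4933/(1+0.081)^3 + 29.7495/(1+0.081)^4 + 37.6718/(1+0.081)^5 + 745.4670/(1+0.081)^5 = 600.3442

CHF 600.34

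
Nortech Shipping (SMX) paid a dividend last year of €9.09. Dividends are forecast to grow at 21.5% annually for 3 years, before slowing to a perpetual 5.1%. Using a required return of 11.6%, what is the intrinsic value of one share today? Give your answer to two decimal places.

Two-stage DDM. Project D₁…D_3 at 0.215, terminal growth 0.051, discount at r = 0.116.
D_1 = 11.0443
D_2 = 13.4189
D_3 = 16.3039
Terminal value at t=3: TV = D_4/(r−g) = 17.1354/(0.116−0.051) = 263.6223
P₀ = 11.0443/(1+0.116)^1 + 13.4189/(1+0.116)^2 + 16.3039/(1+0.116)^3 + 263.6223/(1+0.116)^3 = 222.0667

€222.07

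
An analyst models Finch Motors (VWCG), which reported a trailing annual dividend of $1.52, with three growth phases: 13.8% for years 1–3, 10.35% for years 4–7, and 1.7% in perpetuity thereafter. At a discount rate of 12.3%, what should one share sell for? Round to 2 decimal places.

$24.89

Three-stage DDM. Project D₁…D_7; terminal Gordon value at t=7 with g = 0.017; discount at r = 0.123.
D_1 = 1.7298
D_2 = 1.9685
D_3 = 2.2401
D_4 = 2.4720
D_5 = 2.7278
D_6 = 3.0101
D_7 = 3.3217
TV_7 = 3.3782/(0.123−0.017) = 31.8695
P₀ = Σ Dₜ/(1+r)ᵗ + TV_7/(1+r)^7 = 24.8886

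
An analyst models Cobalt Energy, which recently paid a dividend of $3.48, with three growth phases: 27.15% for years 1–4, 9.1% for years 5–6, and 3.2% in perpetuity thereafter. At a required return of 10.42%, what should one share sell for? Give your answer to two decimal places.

$117.45

Three-stage DDM. Project D₁…D_6; terminal Gordon value at t=6 with g = 0.032; discount at r = 0.1042.
D_1 = 4.4248
D_2 = 5.6262
D_3 = 7.1537
D_4 = 9.0959
D_5 = 9.9236
D_6 = 10.8267
TV_6 = 11.1731/(0.1042−0.032) = 154.7522
P₀ = Σ Dₜ/(1+r)ᵗ + TV_6/(1+r)^6 = 117.4514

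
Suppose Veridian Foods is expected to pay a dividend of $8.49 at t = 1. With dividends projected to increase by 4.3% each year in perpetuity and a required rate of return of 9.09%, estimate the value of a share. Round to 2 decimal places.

$177.24

Gordon growth model: P₀ = D₁/(r − g), with D₁ = 8.49 given directly.
P₀ = 8.4900 / (0.0909 − 0.043) = 8.4900 / 0.0479 = 177.2443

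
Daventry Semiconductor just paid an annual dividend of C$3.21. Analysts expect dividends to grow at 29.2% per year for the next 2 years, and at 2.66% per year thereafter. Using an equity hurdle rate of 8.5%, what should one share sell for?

Two-stage DDM. Project D₁…D_2 at 0.292, terminal growth 0.0266, discount at r = 0.085.
D_1 = 4.1473
D_2 = 5.3583
Terminal value at t=2: TV = D_3/(r−g) = 5.5009/(0.085−0.0266) = 94.1930
P₀ = 4.1473/(1+0.085)^1 + 5.3583/(1+0.085)^2 + 94.1930/(1+0.085)^2 = 88.3868

C$88.39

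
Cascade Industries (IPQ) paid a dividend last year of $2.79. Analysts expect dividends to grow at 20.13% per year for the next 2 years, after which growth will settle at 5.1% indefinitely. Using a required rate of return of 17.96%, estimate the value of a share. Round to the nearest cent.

Two-stage DDM. Project D₁…D_2 at 0.2013, terminal growth 0.051, discount at r = 0.1796.
D_1 = 3.3516
D_2 = 4.0263
Terminal value at t=2: TV = D_3/(r−g) = 4.2317/(0.1796−0.051) = 32.9055
P₀ = 3.3516/(1+0.1796)^1 + 4.0263/(1+0.1796)^2 + 32.9055/(1+0.1796)^2 = 29.3832

$29.38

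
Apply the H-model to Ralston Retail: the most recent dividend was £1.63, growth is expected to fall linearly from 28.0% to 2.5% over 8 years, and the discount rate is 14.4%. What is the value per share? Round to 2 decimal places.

£28.01

H-model: P₀ = D₀[(1+g_L) + H(g_S−g_L)]/(r−g_L), with H = 8/2 = 4.
P₀ = 1.63 × [(1+0.025) + 4×(0.28−0.025)] / (0.144−0.025)
   = 1.63 × 2.0450 / 0.119 = 28.0113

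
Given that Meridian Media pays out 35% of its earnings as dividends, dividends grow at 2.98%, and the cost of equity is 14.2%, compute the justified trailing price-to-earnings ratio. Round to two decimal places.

Justified trailing P/E = b(1+g)/(r−g) = 0.35×(1+0.0298)/(0.142−0.0298) = 3.2124

3.21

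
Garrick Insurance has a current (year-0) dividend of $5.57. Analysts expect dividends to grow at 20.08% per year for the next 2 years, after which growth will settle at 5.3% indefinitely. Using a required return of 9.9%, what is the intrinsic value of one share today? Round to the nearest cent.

Two-stage DDM. Project D₁…D_2 at 0.2008, terminal growth 0.053, discount at r = 0.099.
D_1 = 6.6885
D_2 = 8.0315
Terminal value at t=2: TV = D_3/(r−g) = 8.4572/(0.099−0.053) = 183.8515
P₀ = 6.6885/(1+0.099)^1 + 8.0315/(1+0.099)^2 + 183.8515/(1+0.099)^2 = 164.9556

$164.96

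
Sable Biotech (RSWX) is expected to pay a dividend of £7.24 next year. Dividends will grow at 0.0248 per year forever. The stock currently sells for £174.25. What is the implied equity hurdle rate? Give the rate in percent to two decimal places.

6.63%

Rearranging the constant-growth DDM: r = D₁/P₀ + g.
r = 7.2400 / 174.25 + 0.0248 = 0.04155 + 0.0248 = 0.06635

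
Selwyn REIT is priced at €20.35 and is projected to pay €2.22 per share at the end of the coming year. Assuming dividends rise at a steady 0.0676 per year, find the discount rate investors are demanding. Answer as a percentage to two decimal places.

17.67%

Rearranging the constant-growth DDM: r = D₁/P₀ + g.
r = 2.2200 / 20.35 + 0.0676 = 0.10909 + 0.0676 = 0.17669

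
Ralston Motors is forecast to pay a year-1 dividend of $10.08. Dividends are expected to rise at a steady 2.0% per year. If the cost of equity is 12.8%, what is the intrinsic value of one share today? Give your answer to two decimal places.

$93.33

Gordon growth model: P₀ = D₁/(r − g), with D₁ = 10.08 given directly.
P₀ = 10.0800 / (0.128 − 0.02) = 10.0800 / 0.108 = 93.3333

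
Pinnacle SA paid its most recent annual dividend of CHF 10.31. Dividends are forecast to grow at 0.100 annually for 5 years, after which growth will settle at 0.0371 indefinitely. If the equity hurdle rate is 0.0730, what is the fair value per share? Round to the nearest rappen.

Two-stage DDM. Project D₁…D_5 at 0.1, terminal growth 0.0371, discount at r = 0.073.
D_1 = 11.3410
D_2 = 12.4751
D_3 = 13.7226
D_4 = 15.0949
D_5 = 16.6044
Terminal value at t=5: TV = D_6/(r−g) = 17.2204/(0.073−0.0371) = 479.6763
P₀ = 11.3410/(1+0.073)^1 + 12.4751/(1+0.073)^2 + 13.7226/(1+0.073)^3 + 15.0949/(1+0.073)^4 + 16.6044/(1+0.073)^5 + 479.6763/(1+0.073)^5 = 392.8227

CHF 392.82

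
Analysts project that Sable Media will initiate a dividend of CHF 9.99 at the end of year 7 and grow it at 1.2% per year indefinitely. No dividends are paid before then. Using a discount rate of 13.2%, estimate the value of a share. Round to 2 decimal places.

Deferred-dividend DDM. At t=6 the remaining stream is a growing perpetuity with first payment D_7 = 9.99.
V_6 = D_7/(r−g) = 9.99/(0.132−0.012) = 83.2500
P₀ = V_6/(1+r)^6 = 83.2500/(1+0.132)^6 = 39.5645

CHF 39.56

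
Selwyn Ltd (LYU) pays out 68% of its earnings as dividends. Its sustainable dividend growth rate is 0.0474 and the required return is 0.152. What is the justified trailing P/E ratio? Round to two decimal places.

6.81

Justified trailing P/E = b(1+g)/(r−g) = 0.68×(1+0.0474)/(0.152−0.0474) = 6.8091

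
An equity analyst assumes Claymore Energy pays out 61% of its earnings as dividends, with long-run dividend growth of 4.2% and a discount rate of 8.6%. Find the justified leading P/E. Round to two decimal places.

13.86

Justified leading P/E = b/(r−g) = 0.61/(0.086−0.042) = 13.8636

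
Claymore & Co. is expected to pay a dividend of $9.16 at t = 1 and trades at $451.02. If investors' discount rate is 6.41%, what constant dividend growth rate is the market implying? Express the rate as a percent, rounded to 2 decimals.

4.38%

From P₀ = D₁/(r − g), the implied growth is g = r − D₁/P₀.
g = 0.0641 − 9.16/451.02 = 0.0641 − 0.02031 = 0.04379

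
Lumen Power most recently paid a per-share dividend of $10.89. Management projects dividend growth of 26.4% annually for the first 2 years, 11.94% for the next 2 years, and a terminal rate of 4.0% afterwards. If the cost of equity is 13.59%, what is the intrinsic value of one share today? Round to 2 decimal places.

$194.01

Three-stage DDM. Project D₁…D_4; terminal Gordon value at t=4 with g = 0.04; discount at r = 0.1359.
D_1 = 13.7650
D_2 = 17.3989
D_3 = 19.4763
D_4 = 21.8018
TV_4 = 22.6739/(0.1359−0.04) = 236.4326
P₀ = Σ Dₜ/(1+r)ᵗ + TV_4/(1+r)^4 = 194.0066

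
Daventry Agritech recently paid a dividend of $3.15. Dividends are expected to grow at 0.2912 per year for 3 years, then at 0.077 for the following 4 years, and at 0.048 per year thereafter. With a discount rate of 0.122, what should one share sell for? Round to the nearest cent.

$87.67

Three-stage DDM. Project D₁…D_7; terminal Gordon value at t=7 with g = 0.048; discount at r = 0.122.
D_1 = 4.0673
D_2 = 5.2517
D_3 = 6.7810
D_4 = 7.3031
D_5 = 7.8654
D_6 = 8.4711
D_7 = 9.1233
TV_7 = 9.5613/(0.122−0.048) = 129.2062
P₀ = Σ Dₜ/(1+r)ᵗ + TV_7/(1+r)^7 = 87.6718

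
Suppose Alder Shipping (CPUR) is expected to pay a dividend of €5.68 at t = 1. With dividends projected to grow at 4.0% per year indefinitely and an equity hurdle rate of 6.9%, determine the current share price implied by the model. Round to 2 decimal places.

€195.86

Gordon growth model: P₀ = D₁/(r − g), with D₁ = 5.68 given directly.
P₀ = 5.6800 / (0.069 − 0.04) = 5.6800 / 0.029 = 195.8621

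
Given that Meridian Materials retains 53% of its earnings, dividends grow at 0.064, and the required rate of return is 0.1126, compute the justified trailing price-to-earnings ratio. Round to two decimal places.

Payout ratio b = 1 − 0.53 = 0.47.
Justified trailing P/E = b(1+g)/(r−g) = 0.47×(1+0.064)/(0.1126−0.064) = 10.2897

10.29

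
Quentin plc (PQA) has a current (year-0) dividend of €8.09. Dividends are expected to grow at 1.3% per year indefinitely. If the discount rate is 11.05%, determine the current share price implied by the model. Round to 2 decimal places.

€84.05

Gordon growth model: P₀ = D₁/(r − g). D₁ = 8.09 × (1 + 0.013) = 8.1952.
P₀ = 8.1952 / (0.1105 − 0.013) = 8.1952 / 0.0975 = 84.0530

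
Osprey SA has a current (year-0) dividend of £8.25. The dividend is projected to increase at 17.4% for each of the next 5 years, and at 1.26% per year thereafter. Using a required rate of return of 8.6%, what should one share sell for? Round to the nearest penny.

Two-stage DDM. Project D₁…D_5 at 0.174, terminal growth 0.0126, discount at r = 0.086.
D_1 = 9.6855
D_2 = 11.3708
D_3 = 13.3493
D_4 = 15.6721
D_5 = 18.3990
Terminal value at t=5: TV = D_6/(r−g) = 18.6308/(0.086−0.0126) = 253.8261
P₀ = 9.6855/(1+0.086)^1 + 11.3708/(1+0.086)^2 + 13.3493/(1+0.086)^3 + 15.6721/(1+0.086)^4 + 18.3990/(1+0.086)^5 + 253.8261/(1+0.086)^5 = 220.4592

£220.46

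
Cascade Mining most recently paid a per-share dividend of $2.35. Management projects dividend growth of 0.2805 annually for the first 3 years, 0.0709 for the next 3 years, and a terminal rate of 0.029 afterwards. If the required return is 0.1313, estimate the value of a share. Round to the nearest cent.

Three-stage DDM. Project D₁…D_6; terminal Gordon value at t=6 with g = 0.029; discount at r = 0.1313.
D_1 = 3.0092
D_2 = 3.8532
D_3 = 4.9341
D_4 = 5.2839
D_5 = 5.6585
D_6 = 6.0597
TV_6 = 6.2355/(0.1313−0.029) = 60.9527
P₀ = Σ Dₜ/(1+r)ᵗ + TV_6/(1+r)^6 = 47.3240

$47.32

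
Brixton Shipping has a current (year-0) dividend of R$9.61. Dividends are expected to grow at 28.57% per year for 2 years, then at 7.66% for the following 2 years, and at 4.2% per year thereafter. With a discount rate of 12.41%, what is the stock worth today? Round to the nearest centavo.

Three-stage DDM. Project D₁…D_4; terminal Gordon value at t=4 with g = 0.042; discount at r = 0.1241.
D_1 = 12.3556
D_2 = 15.8856
D_3 = 17.1024
D_4 = 18.4124
TV_4 = 19.1858/(0.1241−0.042) = 233.6878
P₀ = Σ Dₜ/(1+r)ᵗ + TV_4/(1+r)^4 = 193.4932

R$193.49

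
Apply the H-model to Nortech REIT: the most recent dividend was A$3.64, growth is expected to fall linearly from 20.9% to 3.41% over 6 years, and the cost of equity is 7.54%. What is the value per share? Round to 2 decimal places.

H-model: P₀ = D₀[(1+g_L) + H(g_S−g_L)]/(r−g_L), with H = 6/2 = 3.
P₀ = 3.64 × [(1+0.0341) + 3×(0.209−0.0341)] / (0.0754−0.0341)
   = 3.64 × 1.5588 / 0.0413 = 137.3858

A$137.39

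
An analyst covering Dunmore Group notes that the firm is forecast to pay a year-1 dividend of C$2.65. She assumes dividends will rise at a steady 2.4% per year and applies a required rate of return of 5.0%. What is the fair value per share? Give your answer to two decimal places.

Gordon growth model: P₀ = D₁/(r − g), with D₁ = 2.65 given directly.
P₀ = 2.6500 / (0.05 − 0.024) = 2.6500 / 0.026 = 101.9231

C$101.92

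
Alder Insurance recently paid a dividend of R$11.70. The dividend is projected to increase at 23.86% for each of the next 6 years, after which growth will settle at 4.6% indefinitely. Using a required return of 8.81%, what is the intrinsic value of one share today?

Two-stage DDM. Project D₁…D_6 at 0.2386, terminal growth 0.046, discount at r = 0.0881.
D_1 = 14.4916
D_2 = 17.9493
D_3 = 22.2320
D_4 = 27.5366
D_5 = 34.1068
D_6 = 42.2447
Terminal value at t=6: TV = D_7/(r−g) = 44.1880/(0.0881−0.046) = 1049.5954
P₀ = 14.4916/(1+0.0881)^1 + 17.9493/(1+0.0881)^2 + 22.2320/(1+0.0881)^3 + 27.5366/(1+0.0881)^4 + 34.1068/(1+0.0881)^5 + 42.2447/(1+0.0881)^6 + 1049.5954/(1+0.0881)^6 = 745.6207

R$745.62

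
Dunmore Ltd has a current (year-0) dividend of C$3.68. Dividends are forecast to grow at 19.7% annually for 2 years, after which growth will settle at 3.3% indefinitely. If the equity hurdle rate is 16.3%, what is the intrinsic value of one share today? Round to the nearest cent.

Two-stage DDM. Project D₁…D_2 at 0.197, terminal growth 0.033, discount at r = 0.163.
D_1 = 4.4050
D_2 = 5.2727
Terminal value at t=2: TV = D_3/(r−g) = 5.4467/(0.163−0.033) = 41.8980
P₀ = 4.4050/(1+0.163)^1 + 5.2727/(1+0.163)^2 + 41.8980/(1+0.163)^2 = 38.6625

C$38.66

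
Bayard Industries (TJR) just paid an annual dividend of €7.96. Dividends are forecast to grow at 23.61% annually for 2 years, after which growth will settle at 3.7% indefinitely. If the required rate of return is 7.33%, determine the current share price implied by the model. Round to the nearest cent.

€321.34

Two-stage DDM. Project D₁…D_2 at 0.2361, terminal growth 0.037, discount at r = 0.0733.
D_1 = 9.8394
D_2 = 12.1624
Terminal value at t=2: TV = D_3/(r−g) = 12.6124/(0.0733−0.037) = 347.4501
P₀ = 9.8394/(1+0.0733)^1 + 12.1624/(1+0.0733)^2 + 347.4501/(1+0.0733)^2 = 321.3384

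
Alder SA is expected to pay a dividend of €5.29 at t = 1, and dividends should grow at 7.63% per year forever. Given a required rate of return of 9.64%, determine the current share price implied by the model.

€263.18

Gordon growth model: P₀ = D₁/(r − g), with D₁ = 5.29 given directly.
P₀ = 5.2900 / (0.0964 − 0.0763) = 5.2900 / 0.0201 = 263.1841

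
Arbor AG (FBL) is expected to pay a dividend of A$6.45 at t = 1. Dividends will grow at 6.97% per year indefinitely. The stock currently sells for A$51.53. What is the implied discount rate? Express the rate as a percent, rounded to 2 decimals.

19.49%

Rearranging the constant-growth DDM: r = D₁/P₀ + g.
r = 6.4500 / 51.53 + 0.0697 = 0.12517 + 0.0697 = 0.19487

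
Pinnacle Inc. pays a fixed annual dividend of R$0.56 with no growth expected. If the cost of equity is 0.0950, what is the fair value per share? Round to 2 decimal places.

R$5.89

Zero-growth DDM (perpetuity): P₀ = D/r = 0.56 / 0.095 = 5.8947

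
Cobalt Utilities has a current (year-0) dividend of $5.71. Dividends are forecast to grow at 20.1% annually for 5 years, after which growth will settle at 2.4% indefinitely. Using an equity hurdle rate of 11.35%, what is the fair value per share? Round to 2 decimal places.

Two-stage DDM. Project D₁…D_5 at 0.201, terminal growth 0.024, discount at r = 0.1135.
D_1 = 6.8577
D_2 = 8.2361
D_3 = 9.8916
D_4 = 11.8798
D_5 = 14.2676
Terminal value at t=5: TV = D_6/(r−g) = 14.6100/(0.1135−0.024) = 163.2406
P₀ = 6.8577/(1+0.1135)^1 + 8.2361/(1+0.1135)^2 + 9.8916/(1+0.1135)^3 + 11.8798/(1+0.1135)^4 + 14.2676/(1+0.1135)^5 + 163.2406/(1+0.1135)^5 = 131.3909

$131.39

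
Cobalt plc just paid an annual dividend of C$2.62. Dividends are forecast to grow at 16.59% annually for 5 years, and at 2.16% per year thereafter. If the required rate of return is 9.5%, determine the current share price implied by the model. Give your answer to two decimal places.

C$65.78

Two-stage DDM. Project D₁…D_5 at 0.1659, terminal growth 0.0216, discount at r = 0.095.
D_1 = 3.0547
D_2 = 3.5614
D_3 = 4.1523
D_4 = 4.8411
D_5 = 5.6443
Terminal value at t=5: TV = D_6/(r−g) = 5.7662/(0.095−0.0216) = 78.5584
P₀ = 3.0547/(1+0.095)^1 + 3.5614/(1+0.095)^2 + 4.1523/(1+0.095)^3 + 4.8411/(1+0.095)^4 + 5.6443/(1+0.095)^5 + 78.5584/(1+0.095)^5 = 65.7777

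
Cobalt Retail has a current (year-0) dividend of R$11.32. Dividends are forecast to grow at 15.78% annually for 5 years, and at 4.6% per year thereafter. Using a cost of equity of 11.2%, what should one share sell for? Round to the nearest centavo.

R$283.51

Two-stage DDM. Project D₁…D_5 at 0.1578, terminal growth 0.046, discount at r = 0.112.
D_1 = 13.1063
D_2 = 15.1745
D_3 = 17.5690
D_4 = 20.3414
D_5 = 23.5513
Terminal value at t=5: TV = D_6/(r−g) = 24.6346/(0.112−0.046) = 373.2518
P₀ = 13.1063/(1+0.112)^1 + 15.1745/(1+0.112)^2 + 17.5690/(1+0.112)^3 + 20.3414/(1+0.112)^4 + 23.5513/(1+0.112)^5 + 373.2518/(1+0.112)^5 = 283.5116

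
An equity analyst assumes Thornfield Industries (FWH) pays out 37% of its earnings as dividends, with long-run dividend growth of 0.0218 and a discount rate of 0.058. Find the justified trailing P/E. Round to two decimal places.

10.44

Justified trailing P/E = b(1+g)/(r−g) = 0.37×(1+0.0218)/(0.058−0.0218) = 10.4438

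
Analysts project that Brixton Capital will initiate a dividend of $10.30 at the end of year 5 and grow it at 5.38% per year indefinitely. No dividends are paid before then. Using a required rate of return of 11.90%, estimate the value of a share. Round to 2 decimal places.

$100.76

Deferred-dividend DDM. At t=4 the remaining stream is a growing perpetuity with first payment D_5 = 10.30.
V_4 = D_5/(r−g) = 10.30/(0.119−0.0538) = 157.9755
P₀ = V_4/(1+r)^4 = 157.9755/(1+0.119)^4 = 100.7556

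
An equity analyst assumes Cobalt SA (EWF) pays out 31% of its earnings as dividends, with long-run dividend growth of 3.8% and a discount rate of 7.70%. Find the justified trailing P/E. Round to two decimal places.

8.25

Justified trailing P/E = b(1+g)/(r−g) = 0.31×(1+0.038)/(0.077−0.038) = 8.2508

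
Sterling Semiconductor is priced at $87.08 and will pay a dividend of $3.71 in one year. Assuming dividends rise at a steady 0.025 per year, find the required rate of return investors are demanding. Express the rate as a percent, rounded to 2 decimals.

Rearranging the constant-growth DDM: r = D₁/P₀ + g.
r = 3.7100 / 87.08 + 0.025 = 0.04260 + 0.025 = 0.06760

6.76%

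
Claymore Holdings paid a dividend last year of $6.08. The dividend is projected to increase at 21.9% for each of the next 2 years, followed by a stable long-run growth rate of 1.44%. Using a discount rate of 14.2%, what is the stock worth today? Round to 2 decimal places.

$68.49

Two-stage DDM. Project D₁…D_2 at 0.219, terminal growth 0.0144, discount at r = 0.142.
D_1 = 7.4115
D_2 = 9.0346
Terminal value at t=2: TV = D_3/(r−g) = 9.1647/(0.142−0.0144) = 71.8240
P₀ = 7.4115/(1+0.142)^1 + 9.0346/(1+0.142)^2 + 71.8240/(1+0.142)^2 = 68.4903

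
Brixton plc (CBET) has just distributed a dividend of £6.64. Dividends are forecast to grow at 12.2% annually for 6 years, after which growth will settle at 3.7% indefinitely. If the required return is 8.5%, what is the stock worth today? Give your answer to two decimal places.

£220.30

Two-stage DDM. Project D₁…D_6 at 0.122, terminal growth 0.037, discount at r = 0.085.
D_1 = 7.4501
D_2 = 8.3590
D_3 = 9.3788
D_4 = 10.5230
D_5 = 11.8068
D_6 = 13.2472
Terminal value at t=6: TV = D_7/(r−g) = 13.7374/(0.085−0.037) = 286.1955
P₀ = 7.4501/(1+0.085)^1 + 8.3590/(1+0.085)^2 + 9.3788/(1+0.085)^3 + 10.5230/(1+0.085)^4 + 11.8068/(1+0.085)^5 + 13.2472/(1+0.085)^6 + 286.1955/(1+0.085)^6 = 220.2969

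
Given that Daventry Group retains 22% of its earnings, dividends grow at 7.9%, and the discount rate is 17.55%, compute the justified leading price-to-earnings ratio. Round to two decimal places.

Payout ratio b = 1 − 0.22 = 0.78.
Justified leading P/E = b/(r−g) = 0.78/(0.1755−0.079) = 8.0829

8.08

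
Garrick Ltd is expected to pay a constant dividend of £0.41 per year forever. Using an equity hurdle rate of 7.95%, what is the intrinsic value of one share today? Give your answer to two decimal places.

£5.16

Zero-growth DDM (perpetuity): P₀ = D/r = 0.41 / 0.0795 = 5.1572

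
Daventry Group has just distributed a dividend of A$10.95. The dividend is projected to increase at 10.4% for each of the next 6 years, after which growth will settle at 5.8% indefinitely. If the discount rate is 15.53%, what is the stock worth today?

Two-stage DDM. Project D₁…D_6 at 0.104, terminal growth 0.058, discount at r = 0.1553.
D_1 = 12.0888
D_2 = 13.3460
D_3 = 14.7340
D_4 = 16.2664
D_5 = 17.9581
D_6 = 19.8257
Terminal value at t=6: TV = D_7/(r−g) = 20.9756/(0.1553−0.058) = 215.5765
P₀ = 12.0888/(1+0.1553)^1 + 13.3460/(1+0.1553)^2 + 14.7340/(1+0.1553)^3 + 16.2664/(1+0.1553)^4 + 17.9581/(1+0.1553)^5 + 19.8257/(1+0.1553)^6 + 215.5765/(1+0.1553)^6 = 146.8758

A$146.88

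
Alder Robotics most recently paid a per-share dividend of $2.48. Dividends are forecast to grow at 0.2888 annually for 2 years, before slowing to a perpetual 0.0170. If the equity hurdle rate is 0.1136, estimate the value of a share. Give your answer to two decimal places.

$41.16

Two-stage DDM. Project D₁…D_2 at 0.2888, terminal growth 0.017, discount at r = 0.1136.
D_1 = 3.1962
D_2 = 4.1193
Terminal value at t=2: TV = D_3/(r−g) = 4.1893/(0.1136−0.017) = 43.3677
P₀ = 3.1962/(1+0.1136)^1 + 4.1193/(1+0.1136)^2 + 43.3677/(1+0.1136)^2 = 41.1629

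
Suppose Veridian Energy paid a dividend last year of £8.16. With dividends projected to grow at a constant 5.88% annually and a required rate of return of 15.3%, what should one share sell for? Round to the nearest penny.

£91.72

Gordon growth model: P₀ = D₁/(r − g). D₁ = 8.16 × (1 + 0.0588) = 8.6398.
P₀ = 8.6398 / (0.153 − 0.0588) = 8.6398 / 0.0942 = 91.7177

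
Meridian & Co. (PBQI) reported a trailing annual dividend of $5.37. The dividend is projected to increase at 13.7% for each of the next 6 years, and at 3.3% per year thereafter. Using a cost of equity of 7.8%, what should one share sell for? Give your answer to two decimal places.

$208.70

Two-stage DDM. Project D₁…D_6 at 0.137, terminal growth 0.033, discount at r = 0.078.
D_1 = 6.1057
D_2 = 6.9422
D_3 = 7.8932
D_4 = 8.9746
D_5 = 10.2041
D_6 = 11.6021
Terminal value at t=6: TV = D_7/(r−g) = 11.9850/(0.078−0.033) = 266.3329
P₀ = 6.1057/(1+0.078)^1 + 6.9422/(1+0.078)^2 + 7.8932/(1+0.078)^3 + 8.9746/(1+0.078)^4 + 10.2041/(1+0.078)^5 + 11.6021/(1+0.078)^6 + 266.3329/(1+0.078)^6 = 208.6988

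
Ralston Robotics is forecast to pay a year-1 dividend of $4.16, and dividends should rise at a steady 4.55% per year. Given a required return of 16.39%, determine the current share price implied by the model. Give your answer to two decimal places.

Gordon growth model: P₀ = D₁/(r − g), with D₁ = 4.16 given directly.
P₀ = 4.1600 / (0.1639 − 0.0455) = 4.1600 / 0.1184 = 35.1351

$35.14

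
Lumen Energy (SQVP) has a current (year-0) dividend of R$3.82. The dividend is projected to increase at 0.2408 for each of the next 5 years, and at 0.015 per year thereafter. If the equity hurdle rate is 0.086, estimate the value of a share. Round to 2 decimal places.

R$135.32

Two-stage DDM. Project D₁…D_5 at 0.2408, terminal growth 0.015, discount at r = 0.086.
D_1 = 4.7399
D_2 = 5.8812
D_3 = 7.2974
D_4 = 9.0546
D_5 = 11.2350
Terminal value at t=5: TV = D_6/(r−g) = 11.4035/(0.086−0.015) = 160.6127
P₀ = 4.7399/(1+0.086)^1 + 5.8812/(1+0.086)^2 + 7.2974/(1+0.086)^3 + 9.0546/(1+0.086)^4 + 11.2350/(1+0.086)^5 + 160.6127/(1+0.086)^5 = 135.3195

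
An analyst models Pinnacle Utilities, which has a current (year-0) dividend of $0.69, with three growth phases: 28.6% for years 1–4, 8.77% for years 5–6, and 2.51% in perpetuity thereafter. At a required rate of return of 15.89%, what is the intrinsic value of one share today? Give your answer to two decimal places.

Three-stage DDM. Project D₁…D_6; terminal Gordon value at t=6 with g = 0.0251; discount at r = 0.1589.
D_1 = 0.8873
D_2 = 1.1411
D_3 = 1.4675
D_4 = 1.8872
D_5 = 2.0527
D_6 = 2.2327
TV_6 = 2.2887/(0.1589−0.0251) = 17.1057
P₀ = Σ Dₜ/(1+r)ᵗ + TV_6/(1+r)^6 = 12.5690

$12.57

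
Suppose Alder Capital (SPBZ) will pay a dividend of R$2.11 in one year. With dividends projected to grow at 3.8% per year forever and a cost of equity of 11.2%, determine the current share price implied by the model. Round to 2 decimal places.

R$28.51

Gordon growth model: P₀ = D₁/(r − g), with D₁ = 2.11 given directly.
P₀ = 2.1100 / (0.112 − 0.038) = 2.1100 / 0.074 = 28.5135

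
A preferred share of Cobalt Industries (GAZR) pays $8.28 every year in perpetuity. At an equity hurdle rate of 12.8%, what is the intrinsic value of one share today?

Zero-growth DDM (perpetuity): P₀ = D/r = 8.28 / 0.128 = 64.6875

$64.69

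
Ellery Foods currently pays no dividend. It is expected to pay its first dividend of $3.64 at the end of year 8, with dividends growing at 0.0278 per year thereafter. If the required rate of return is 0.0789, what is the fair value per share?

$41.86

Deferred-dividend DDM. At t=7 the remaining stream is a growing perpetuity with first payment D_8 = 3.64.
V_7 = D_8/(r−g) = 3.64/(0.0789−0.0278) = 71.2329
P₀ = V_7/(1+r)^7 = 71.2329/(1+0.0789)^7 = 41.8612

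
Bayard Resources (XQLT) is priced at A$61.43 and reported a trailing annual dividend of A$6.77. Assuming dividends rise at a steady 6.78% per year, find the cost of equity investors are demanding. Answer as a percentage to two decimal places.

Rearranging the constant-growth DDM: r = D₁/P₀ + g.
D₁ = 6.77 × (1 + 0.0678) = 7.2290.
r = 7.2290 / 61.43 + 0.0678 = 0.11768 + 0.0678 = 0.18548

18.55%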